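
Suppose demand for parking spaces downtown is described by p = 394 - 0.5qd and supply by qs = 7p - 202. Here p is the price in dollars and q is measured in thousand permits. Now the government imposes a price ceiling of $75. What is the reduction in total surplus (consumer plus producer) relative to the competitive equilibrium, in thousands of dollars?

Rearranging demand gives qd = 788 - 2p. Setting quantity demanded equal to quantity supplied, 788 - 2p = 7p - 202, gives p* = 110 and q* = 568.
Because the ceiling (75) lies below the market-clearing price, it is binding.
At p = 75: qd = 788 - 2·75 = 638 and qs = 7·75 - 202 = 323.
Quantity traded falls to 323. At q = 323 the demand price is (788 - 323)/2 = 232.5 and the supply price is (202 + 323)/7 = 75.
Deadweight loss = ½ · (232.5 - 75) · (568 - 323) = ½ · 157.5 · 245 = 19293.75.

19293.75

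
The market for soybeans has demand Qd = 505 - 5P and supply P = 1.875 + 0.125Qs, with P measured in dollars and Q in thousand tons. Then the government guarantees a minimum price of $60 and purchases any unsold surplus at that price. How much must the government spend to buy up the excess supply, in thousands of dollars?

15600

Rearranging supply gives Qs = 8P - 15. Equilibrium: 505 - 5P = 8P - 15, so 520 = 13P and P* = 40, Q* = 305.
Since 60 > 40, the floor is binding.
At P = 60: Qd = 505 - 5·60 = 205 and Qs = 8·60 - 15 = 465.
Surplus = Qs - Qd = 260.
Government expenditure = surplus × support price = 260 × 60 = 15600.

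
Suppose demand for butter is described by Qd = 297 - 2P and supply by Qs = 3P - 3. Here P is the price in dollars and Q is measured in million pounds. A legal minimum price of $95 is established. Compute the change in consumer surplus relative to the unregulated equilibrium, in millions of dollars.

Setting quantity demanded equal to quantity supplied, 297 - 2P = 3P - 3, gives P* = 60 and Q* = 177.
Because the floor (95) lies above the market-clearing price, it is binding.
At P = 95: Qd = 297 - 2·95 = 107 and Qs = 3·95 - 3 = 282.
Consumer surplus without the control is ½ · (148.5 - 60) · 177 = 7832.25.
With the floor, consumers buy 107 units at 95, so CS = ½ · (148.5 - 95) · 107 = 2862.25.
Change in consumer surplus = 2862.25 - 7832.25 = -4970.

-4970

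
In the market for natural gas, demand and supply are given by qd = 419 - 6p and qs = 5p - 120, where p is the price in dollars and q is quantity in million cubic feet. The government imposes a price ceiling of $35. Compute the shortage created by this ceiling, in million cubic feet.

In a free market, 419 - 6p = 5p - 120 gives the equilibrium p* = 49, q* = 125.
Because the ceiling (35) lies below the market-clearing price, it is binding.
At p = 35: qd = 419 - 6·35 = 209 and qs = 5·35 - 120 = 55.
Shortage = qd - qs = 209 - 55 = 154.

154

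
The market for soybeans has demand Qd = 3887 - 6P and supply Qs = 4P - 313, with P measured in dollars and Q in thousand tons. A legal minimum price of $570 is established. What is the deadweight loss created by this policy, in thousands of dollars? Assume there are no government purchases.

In a free market, 3887 - 6P = 4P - 313 gives the equilibrium P* = 420, Q* = 1367.
The floor of 570 is above the equilibrium price 420, so it binds.
At P = 570: Qd = 3887 - 6·570 = 467 and Qs = 4·570 - 313 = 1967.
Quantity traded falls to 467. At Q = 467 the demand price is (3887 - 467)/6 = 570 and the supply price is (313 + 467)/4 = 195.
Deadweight loss = ½ · (570 - 195) · (1367 - 467) = ½ · 375 · 900 = 168750.

168750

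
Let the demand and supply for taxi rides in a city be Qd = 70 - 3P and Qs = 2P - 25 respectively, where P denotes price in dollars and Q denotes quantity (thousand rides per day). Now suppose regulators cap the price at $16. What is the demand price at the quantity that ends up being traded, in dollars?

21

Equilibrium: 70 - 3P = 2P - 25, so 95 = 5P and P* = 19, Q* = 13.
Since 16 < 19, the ceiling is binding.
At P = 16: Qd = 70 - 3·16 = 22 and Qs = 2·16 - 25 = 7.
Only 7 units reach the market. On the demand curve, the marginal buyer's willingness to pay at Q = 7 is (70 - 7)/3 = 21.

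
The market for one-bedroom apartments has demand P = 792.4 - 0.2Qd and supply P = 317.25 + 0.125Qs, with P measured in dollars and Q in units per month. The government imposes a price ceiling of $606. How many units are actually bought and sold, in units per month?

1462

Rearranging demand gives Qd = 3962 - 5P; rearranging supply gives Qs = 8P - 2538. In a free market, 3962 - 5P = 8P - 2538 gives the equilibrium P* = 500, Q* = 1462.
Since 606 is above P* = 500, the ceiling does not bind and the free-market outcome prevails.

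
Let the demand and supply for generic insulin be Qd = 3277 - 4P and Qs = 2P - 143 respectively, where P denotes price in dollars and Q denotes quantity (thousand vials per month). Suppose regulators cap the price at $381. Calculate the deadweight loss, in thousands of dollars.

Equilibrium: 3277 - 4P = 2P - 143, so 3420 = 6P and P* = 570, Q* = 997.
Since 381 < 570, the ceiling is binding.
At P = 381: Qd = 3277 - 4·381 = 1753 and Qs = 2·381 - 143 = 619.
Quantity traded falls to 619. At Q = 619 the demand price is (3277 - 619)/4 = 664.5 and the supply price is (143 + 619)/2 = 381.
Deadweight loss = ½ · (664.5 - 381) · (997 - 619) = ½ · 283.5 · 378 = 53581.5.

53581.5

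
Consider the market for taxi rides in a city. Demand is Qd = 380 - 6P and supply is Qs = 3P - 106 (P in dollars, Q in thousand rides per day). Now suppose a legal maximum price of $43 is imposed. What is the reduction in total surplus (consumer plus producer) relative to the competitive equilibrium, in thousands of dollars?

Setting quantity demanded equal to quantity supplied, 380 - 6P = 3P - 106, gives P* = 54 and Q* = 56.
Because the ceiling (43) lies below the market-clearing price, it is binding.
At P = 43: Qd = 380 - 6·43 = 122 and Qs = 3·43 - 106 = 23.
Quantity traded falls to 23. At Q = 23 the demand price is (380 - 23)/6 = 59.5 and the supply price is (106 + 23)/3 = 43.
Deadweight loss = ½ · (59.5 - 43) · (56 - 23) = ½ · 16.5 · 33 = 272.25.

272.25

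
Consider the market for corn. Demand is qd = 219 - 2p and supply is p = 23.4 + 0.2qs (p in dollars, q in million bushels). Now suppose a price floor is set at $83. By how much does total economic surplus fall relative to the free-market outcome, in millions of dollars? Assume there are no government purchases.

1715

Rearranging supply gives qs = 5p - 117. Equilibrium: 219 - 2p = 5p - 117, so 336 = 7p and p* = 48, q* = 123.
Because the floor (83) lies above the market-clearing price, it is binding.
At p = 83: qd = 219 - 2·83 = 53 and qs = 5·83 - 117 = 298.
Quantity traded falls to 53. At q = 53 the demand price is (219 - 53)/2 = 83 and the supply price is (117 + 53)/5 = 34.
Deadweight loss = ½ · (83 - 34) · (123 - 53) = ½ · 49 · 70 = 1715.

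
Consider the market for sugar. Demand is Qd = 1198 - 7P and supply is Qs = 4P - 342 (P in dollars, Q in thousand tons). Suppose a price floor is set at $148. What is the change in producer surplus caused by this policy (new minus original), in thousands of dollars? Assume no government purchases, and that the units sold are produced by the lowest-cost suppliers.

904

Without the control the market clears where 1198 - 7P = 4P - 342, i.e. P* = 140 and Q* = 218.
Since 148 > 140, the floor is binding.
At P = 148: Qd = 1198 - 7·148 = 162 and Qs = 4·148 - 342 = 250.
Producer surplus without the control is ½ · (140 - 85.5) · 218 = 5940.5.
With the floor, 162 units are sold at 148. The supply price at Q = 162 is 126, so PS = ½ · [(148 - 85.5) + (148 - 126)] · 162 = 6844.5.
Change in producer surplus = 6844.5 - 5940.5 = 904.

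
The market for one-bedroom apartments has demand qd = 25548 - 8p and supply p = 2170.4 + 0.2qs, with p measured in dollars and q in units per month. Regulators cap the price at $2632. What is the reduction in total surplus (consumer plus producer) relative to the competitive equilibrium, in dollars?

114660

Rearranging supply gives qs = 5p - 10852. Equilibrium: 25548 - 8p = 5p - 10852, so 36400 = 13p and p* = 2800, q* = 3148.
Since 2632 < 2800, the ceiling is binding.
At p = 2632: qd = 25548 - 8·2632 = 4492 and qs = 5·2632 - 10852 = 2308.
Quantity traded falls to 2308. At q = 2308 the demand price is (25548 - 2308)/8 = 2905 and the supply price is (10852 + 2308)/5 = 2632.
Deadweight loss = ½ · (2905 - 2632) · (3148 - 2308) = ½ · 273 · 840 = 114660.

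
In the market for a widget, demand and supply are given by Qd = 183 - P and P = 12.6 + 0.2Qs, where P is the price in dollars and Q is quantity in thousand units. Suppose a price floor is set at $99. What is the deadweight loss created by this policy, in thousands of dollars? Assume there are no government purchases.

2018.4

Rearranging supply gives Qs = 5P - 63. Setting quantity demanded equal to quantity supplied, 183 - P = 5P - 63, gives P* = 41 and Q* = 142.
Because the floor (99) lies above the market-clearing price, it is binding.
At P = 99: Qd = 183 - 99 = 84 and Qs = 5·99 - 63 = 432.
Quantity traded falls to 84. At Q = 84 the demand price is 183 - 84 = 99 and the supply price is (63 + 84)/5 = 29.4.
Deadweight loss = ½ · (99 - 29.4) · (142 - 84) = ½ · 69.6 · 58 = 2018.4.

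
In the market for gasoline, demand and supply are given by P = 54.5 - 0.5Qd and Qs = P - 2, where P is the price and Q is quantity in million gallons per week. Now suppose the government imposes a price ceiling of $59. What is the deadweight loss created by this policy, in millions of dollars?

0

Rearranging demand gives Qd = 109 - 2P. Equilibrium: 109 - 2P = P - 2, so 111 = 3P and P* = 37, Q* = 35.
The ceiling of 59 is above the equilibrium price 37, so it is not binding; the market clears at P* = 37, Q* = 35.
Since the control does not bind, no trades are prevented and deadweight loss is zero.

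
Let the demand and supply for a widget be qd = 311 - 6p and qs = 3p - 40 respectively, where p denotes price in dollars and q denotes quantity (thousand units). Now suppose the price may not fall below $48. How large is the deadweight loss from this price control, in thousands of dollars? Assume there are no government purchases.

729

Setting quantity demanded equal to quantity supplied, 311 - 6p = 3p - 40, gives p* = 39 and q* = 77.
Since 48 > 39, the floor is binding.
At p = 48: qd = 311 - 6·48 = 23 and qs = 3·48 - 40 = 104.
Quantity traded falls to 23. At q = 23 the demand price is (311 - 23)/6 = 48 and the supply price is (40 + 23)/3 = 21.
Deadweight loss = ½ · (48 - 21) · (77 - 23) = ½ · 27 · 54 = 729.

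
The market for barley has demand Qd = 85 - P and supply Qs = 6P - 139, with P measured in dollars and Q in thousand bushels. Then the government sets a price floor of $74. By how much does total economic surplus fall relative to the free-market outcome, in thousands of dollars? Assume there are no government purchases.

Setting quantity demanded equal to quantity supplied, 85 - P = 6P - 139, gives P* = 32 and Q* = 53.
Since 74 > 32, the floor is binding.
At P = 74: Qd = 85 - 74 = 11 and Qs = 6·74 - 139 = 305.
Quantity traded falls to 11. At Q = 11 the demand price is 85 - 11 = 74 and the supply price is (139 + 11)/6 = 25.
Deadweight loss = ½ · (74 - 25) · (53 - 11) = ½ · 49 · 42 = 1029.

1029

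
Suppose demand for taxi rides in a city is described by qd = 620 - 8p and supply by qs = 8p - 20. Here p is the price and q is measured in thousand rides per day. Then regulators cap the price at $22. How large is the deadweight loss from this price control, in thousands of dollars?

2592

Setting quantity demanded equal to quantity supplied, 620 - 8p = 8p - 20, gives p* = 40 and q* = 300.
The ceiling of 22 is below the equilibrium price 40, so it binds.
At p = 22: qd = 620 - 8·22 = 444 and qs = 8·22 - 20 = 156.
Quantity traded falls to 156. At q = 156 the demand price is (620 - 156)/8 = 58 and the supply price is (20 + 156)/8 = 22.
Deadweight loss = ½ · (58 - 22) · (300 - 156) = ½ · 36 · 144 = 2592.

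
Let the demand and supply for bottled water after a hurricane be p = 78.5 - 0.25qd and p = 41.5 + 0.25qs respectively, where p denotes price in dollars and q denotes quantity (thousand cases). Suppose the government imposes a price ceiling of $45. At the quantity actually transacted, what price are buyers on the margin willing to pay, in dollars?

Rearranging demand gives qd = 314 - 4p; rearranging supply gives qs = 4p - 166. Setting quantity demanded equal to quantity supplied, 314 - 4p = 4p - 166, gives p* = 60 and q* = 74.
Since 45 < 60, the ceiling is binding.
At p = 45: qd = 314 - 4·45 = 134 and qs = 4·45 - 166 = 14.
Only 14 units reach the market. On the demand curve, the marginal buyer's willingness to pay at q = 14 is (314 - 14)/4 = 75.

75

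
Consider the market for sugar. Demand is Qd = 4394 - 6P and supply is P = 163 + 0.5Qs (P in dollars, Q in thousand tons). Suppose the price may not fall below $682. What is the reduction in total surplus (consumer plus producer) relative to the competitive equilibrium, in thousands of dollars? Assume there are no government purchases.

101568

Rearranging supply gives Qs = 2P - 326. Without the control the market clears where 4394 - 6P = 2P - 326, i.e. P* = 590 and Q* = 854.
Because the floor (682) lies above the market-clearing price, it is binding.
At P = 682: Qd = 4394 - 6·682 = 302 and Qs = 2·682 - 326 = 1038.
Quantity traded falls to 302. At Q = 302 the demand price is (4394 - 302)/6 = 682 and the supply price is (326 + 302)/2 = 314.
Deadweight loss = ½ · (682 - 314) · (854 - 302) = ½ · 368 · 552 = 101568.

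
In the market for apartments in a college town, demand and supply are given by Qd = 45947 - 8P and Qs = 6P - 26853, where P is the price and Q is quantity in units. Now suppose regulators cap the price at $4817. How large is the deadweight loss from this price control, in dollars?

Equilibrium: 45947 - 8P = 6P - 26853, so 72800 = 14P and P* = 5200, Q* = 4347.
The ceiling of 4817 is below the equilibrium price 5200, so it binds.
At P = 4817: Qd = 45947 - 8·4817 = 7411 and Qs = 6·4817 - 26853 = 2049.
Quantity traded falls to 2049. At Q = 2049 the demand price is (45947 - 2049)/8 = 5487.25 and the supply price is (26853 + 2049)/6 = 4817.
Deadweight loss = ½ · (5487.25 - 4817) · (4347 - 2049) = ½ · 670.25 · 2298 = 770117.25.

770117.25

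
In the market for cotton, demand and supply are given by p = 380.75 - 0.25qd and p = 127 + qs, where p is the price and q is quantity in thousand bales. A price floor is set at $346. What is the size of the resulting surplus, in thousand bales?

80

Rearranging demand gives qd = 1523 - 4p; rearranging supply gives qs = p - 127. Without the control the market clears where 1523 - 4p = p - 127, i.e. p* = 330 and q* = 203.
Since 346 > 330, the floor is binding.
At p = 346: qd = 1523 - 4·346 = 139 and qs = 346 - 127 = 219.
Surplus = qs - qd = 219 - 139 = 80.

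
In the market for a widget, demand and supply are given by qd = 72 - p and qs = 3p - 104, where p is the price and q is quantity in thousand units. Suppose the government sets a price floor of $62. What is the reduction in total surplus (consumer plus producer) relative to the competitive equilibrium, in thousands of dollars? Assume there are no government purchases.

In a free market, 72 - p = 3p - 104 gives the equilibrium p* = 44, q* = 28.
The floor of 62 is above the equilibrium price 44, so it binds.
At p = 62: qd = 72 - 62 = 10 and qs = 3·62 - 104 = 82.
Quantity traded falls to 10. At q = 10 the demand price is 72 - 10 = 62 and the supply price is (104 + 10)/3 = 38.
Deadweight loss = ½ · (62 - 38) · (28 - 10) = ½ · 24 · 18 = 216.

216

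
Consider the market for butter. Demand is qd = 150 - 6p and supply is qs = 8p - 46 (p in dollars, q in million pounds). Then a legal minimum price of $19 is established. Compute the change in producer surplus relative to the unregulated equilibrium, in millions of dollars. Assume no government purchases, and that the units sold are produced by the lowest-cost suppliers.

Setting quantity demanded equal to quantity supplied, 150 - 6p = 8p - 46, gives p* = 14 and q* = 66.
Because the floor (19) lies above the market-clearing price, it is binding.
At p = 19: qd = 150 - 6·19 = 36 and qs = 8·19 - 46 = 106.
Producer surplus without the control is ½ · (14 - 5.75) · 66 = 272.25.
With the floor, 36 units are sold at 19. The supply price at q = 36 is 10.25, so PS = ½ · [(19 - 5.75) + (19 - 10.25)] · 36 = 396.
Change in producer surplus = 396 - 272.25 = 123.75.

123.75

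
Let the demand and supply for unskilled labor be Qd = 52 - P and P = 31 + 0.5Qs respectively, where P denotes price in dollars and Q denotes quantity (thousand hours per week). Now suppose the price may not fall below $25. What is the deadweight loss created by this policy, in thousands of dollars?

0

Rearranging supply gives Qs = 2P - 62. Without the control the market clears where 52 - P = 2P - 62, i.e. P* = 38 and Q* = 14.
The floor of 25 is below the equilibrium price 38, so it is not binding; the market clears at P* = 38, Q* = 14.
Since the control does not bind, no trades are prevented and deadweight loss is zero.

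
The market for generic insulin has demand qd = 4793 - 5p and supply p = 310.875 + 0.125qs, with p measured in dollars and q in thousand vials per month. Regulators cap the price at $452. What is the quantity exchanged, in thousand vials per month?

1129

Rearranging supply gives qs = 8p - 2487. In a free market, 4793 - 5p = 8p - 2487 gives the equilibrium p* = 560, q* = 1993.
Because the ceiling (452) lies below the market-clearing price, it is binding.
At p = 452: qd = 4793 - 5·452 = 2533 and qs = 8·452 - 2487 = 1129.
The quantity actually transacted is the short side, supply: 1129.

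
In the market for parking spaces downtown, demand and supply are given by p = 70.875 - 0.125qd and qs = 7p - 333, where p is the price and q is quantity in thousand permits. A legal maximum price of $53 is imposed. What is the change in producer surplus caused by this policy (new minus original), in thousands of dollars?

-437.5

Rearranging demand gives qd = 567 - 8p. Without the control the market clears where 567 - 8p = 7p - 333, i.e. p* = 60 and q* = 87.
The ceiling of 53 is below the equilibrium price 60, so it binds.
At p = 53: qd = 567 - 8·53 = 143 and qs = 7·53 - 333 = 38.
Producer surplus without the control is ½ · (60 - 333/7) · 87 = 7569/14.
With the ceiling, producers sell 38 units at 53, so PS = ½ · (53 - 333/7) · 38 = 722/7.
Change in producer surplus = 722/7 - 7569/14 = -437.5.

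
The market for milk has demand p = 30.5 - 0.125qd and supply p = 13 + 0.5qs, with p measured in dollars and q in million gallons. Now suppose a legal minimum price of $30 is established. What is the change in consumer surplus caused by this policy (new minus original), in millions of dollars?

-48

Rearranging demand gives qd = 244 - 8p; rearranging supply gives qs = 2p - 26. In a free market, 244 - 8p = 2p - 26 gives the equilibrium p* = 27, q* = 28.
The floor of 30 is above the equilibrium price 27, so it binds.
At p = 30: qd = 244 - 8·30 = 4 and qs = 2·30 - 26 = 34.
Consumer surplus without the control is ½ · (30.5 - 27) · 28 = 49.
With the floor, consumers buy 4 units at 30, so CS = ½ · (30.5 - 30) · 4 = 1.
Change in consumer surplus = 1 - 49 = -48.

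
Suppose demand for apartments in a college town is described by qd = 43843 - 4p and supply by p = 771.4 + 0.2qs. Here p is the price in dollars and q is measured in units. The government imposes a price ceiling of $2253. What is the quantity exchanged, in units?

7408

Rearranging supply gives qs = 5p - 3857. Without the control the market clears where 43843 - 4p = 5p - 3857, i.e. p* = 5300 and q* = 22643.
Since 2253 < 5300, the ceiling is binding.
At p = 2253: qd = 43843 - 4·2253 = 34831 and qs = 5·2253 - 3857 = 7408.
The quantity actually transacted is the short side, supply: 7408.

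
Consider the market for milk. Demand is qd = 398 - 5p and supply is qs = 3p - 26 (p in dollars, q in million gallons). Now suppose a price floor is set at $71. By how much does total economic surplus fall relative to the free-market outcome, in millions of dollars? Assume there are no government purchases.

2160

Without the control the market clears where 398 - 5p = 3p - 26, i.e. p* = 53 and q* = 133.
Because the floor (71) lies above the market-clearing price, it is binding.
At p = 71: qd = 398 - 5·71 = 43 and qs = 3·71 - 26 = 187.
Quantity traded falls to 43. At q = 43 the demand price is (398 - 43)/5 = 71 and the supply price is (26 + 43)/3 = 23.
Deadweight loss = ½ · (71 - 23) · (133 - 43) = ½ · 48 · 90 = 2160.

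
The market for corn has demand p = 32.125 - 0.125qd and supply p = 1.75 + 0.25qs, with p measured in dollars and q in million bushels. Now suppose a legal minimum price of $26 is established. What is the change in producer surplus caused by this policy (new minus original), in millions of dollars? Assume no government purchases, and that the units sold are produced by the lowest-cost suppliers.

68

Rearranging demand gives qd = 257 - 8p; rearranging supply gives qs = 4p - 7. Equilibrium: 257 - 8p = 4p - 7, so 264 = 12p and p* = 22, q* = 81.
The floor of 26 is above the equilibrium price 22, so it binds.
At p = 26: qd = 257 - 8·26 = 49 and qs = 4·26 - 7 = 97.
Producer surplus without the control is ½ · (22 - 1.75) · 81 = 820.125.
With the floor, 49 units are sold at 26. The supply price at q = 49 is 14, so PS = ½ · [(26 - 1.75) + (26 - 14)] · 49 = 888.125.
Change in producer surplus = 888.125 - 820.125 = 68.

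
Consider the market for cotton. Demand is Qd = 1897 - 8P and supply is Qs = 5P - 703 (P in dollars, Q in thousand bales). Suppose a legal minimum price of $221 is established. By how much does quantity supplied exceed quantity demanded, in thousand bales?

273

In a free market, 1897 - 8P = 5P - 703 gives the equilibrium P* = 200, Q* = 297.
The floor of 221 is above the equilibrium price 200, so it binds.
At P = 221: Qd = 1897 - 8·221 = 129 and Qs = 5·221 - 703 = 402.
Surplus = Qs - Qd = 402 - 129 = 273.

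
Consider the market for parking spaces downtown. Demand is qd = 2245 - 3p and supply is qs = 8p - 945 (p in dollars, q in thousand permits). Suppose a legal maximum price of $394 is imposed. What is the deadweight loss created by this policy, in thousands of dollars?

0

Setting quantity demanded equal to quantity supplied, 2245 - 3p = 8p - 945, gives p* = 290 and q* = 1375.
Since 394 is above p* = 290, the ceiling does not bind and the free-market outcome prevails.
Since the control does not bind, no trades are prevented and deadweight loss is zero.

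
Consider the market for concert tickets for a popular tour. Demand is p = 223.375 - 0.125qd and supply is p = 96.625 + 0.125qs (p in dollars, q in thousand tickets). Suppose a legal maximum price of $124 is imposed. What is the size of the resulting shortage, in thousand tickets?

576

Rearranging demand gives qd = 1787 - 8p; rearranging supply gives qs = 8p - 773. Setting quantity demanded equal to quantity supplied, 1787 - 8p = 8p - 773, gives p* = 160 and q* = 507.
Since 124 < 160, the ceiling is binding.
At p = 124: qd = 1787 - 8·124 = 795 and qs = 8·124 - 773 = 219.
Shortage = qd - qs = 795 - 219 = 576.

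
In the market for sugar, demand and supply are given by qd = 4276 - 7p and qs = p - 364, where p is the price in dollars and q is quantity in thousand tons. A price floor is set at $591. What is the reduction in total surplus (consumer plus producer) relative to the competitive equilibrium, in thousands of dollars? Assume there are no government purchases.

3388

Equilibrium: 4276 - 7p = p - 364, so 4640 = 8p and p* = 580, q* = 216.
The floor of 591 is above the equilibrium price 580, so it binds.
At p = 591: qd = 4276 - 7·591 = 139 and qs = 591 - 364 = 227.
Quantity traded falls to 139. At q = 139 the demand price is (4276 - 139)/7 = 591 and the supply price is 364 + 139 = 503.
Deadweight loss = ½ · (591 - 503) · (216 - 139) = ½ · 88 · 77 = 3388.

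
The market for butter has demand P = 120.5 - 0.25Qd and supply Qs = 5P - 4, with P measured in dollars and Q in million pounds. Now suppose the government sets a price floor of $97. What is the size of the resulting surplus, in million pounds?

Rearranging demand gives Qd = 482 - 4P. In a free market, 482 - 4P = 5P - 4 gives the equilibrium P* = 54, Q* = 266.
Because the floor (97) lies above the market-clearing price, it is binding.
At P = 97: Qd = 482 - 4·97 = 94 and Qs = 5·97 - 4 = 481.
Surplus = Qs - Qd = 481 - 94 = 387.

387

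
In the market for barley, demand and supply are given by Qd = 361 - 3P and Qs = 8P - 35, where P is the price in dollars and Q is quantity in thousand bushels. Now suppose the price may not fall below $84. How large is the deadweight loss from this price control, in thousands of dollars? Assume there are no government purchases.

4752

Without the control the market clears where 361 - 3P = 8P - 35, i.e. P* = 36 and Q* = 253.
Because the floor (84) lies above the market-clearing price, it is binding.
At P = 84: Qd = 361 - 3·84 = 109 and Qs = 8·84 - 35 = 637.
Quantity traded falls to 109. At Q = 109 the demand price is (361 - 109)/3 = 84 and the supply price is (35 + 109)/8 = 18.
Deadweight loss = ½ · (84 - 18) · (253 - 109) = ½ · 66 · 144 = 4752.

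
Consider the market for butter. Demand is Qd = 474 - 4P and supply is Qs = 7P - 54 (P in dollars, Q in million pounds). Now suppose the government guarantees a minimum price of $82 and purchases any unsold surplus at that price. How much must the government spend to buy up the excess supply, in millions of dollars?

Equilibrium: 474 - 4P = 7P - 54, so 528 = 11P and P* = 48, Q* = 282.
Because the floor (82) lies above the market-clearing price, it is binding.
At P = 82: Qd = 474 - 4·82 = 146 and Qs = 7·82 - 54 = 520.
Surplus = Qs - Qd = 374.
Government expenditure = surplus × support price = 374 × 82 = 30668.

30668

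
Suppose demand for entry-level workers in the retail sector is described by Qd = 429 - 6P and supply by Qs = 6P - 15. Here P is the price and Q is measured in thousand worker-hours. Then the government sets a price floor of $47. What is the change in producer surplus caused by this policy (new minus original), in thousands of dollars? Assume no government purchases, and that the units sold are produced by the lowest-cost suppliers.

1170

Equilibrium: 429 - 6P = 6P - 15, so 444 = 12P and P* = 37, Q* = 207.
Since 47 > 37, the floor is binding.
At P = 47: Qd = 429 - 6·47 = 147 and Qs = 6·47 - 15 = 267.
Producer surplus without the control is ½ · (37 - 2.5) · 207 = 3570.75.
With the floor, 147 units are sold at 47. The supply price at Q = 147 is 27, so PS = ½ · [(47 - 2.5) + (47 - 27)] · 147 = 4740.75.
Change in producer surplus = 4740.75 - 3570.75 = 1170.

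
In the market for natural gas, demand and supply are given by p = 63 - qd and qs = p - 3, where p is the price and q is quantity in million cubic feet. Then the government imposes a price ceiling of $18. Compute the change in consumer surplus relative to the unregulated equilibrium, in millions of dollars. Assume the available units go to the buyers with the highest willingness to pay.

Rearranging demand gives qd = 63 - p. Without the control the market clears where 63 - p = p - 3, i.e. p* = 33 and q* = 30.
The ceiling of 18 is below the equilibrium price 33, so it binds.
At p = 18: qd = 63 - 18 = 45 and qs = 18 - 3 = 15.
Consumer surplus without the control is ½ · (63 - 33) · 30 = 450.
With the ceiling, 15 units are sold at 18 (assume they go to the highest-value buyers). The demand price at q = 15 is 48, so CS = ½ · [(63 - 18) + (48 - 18)] · 15 = 562.5.
Change in consumer surplus = 562.5 - 450 = 112.5.

112.5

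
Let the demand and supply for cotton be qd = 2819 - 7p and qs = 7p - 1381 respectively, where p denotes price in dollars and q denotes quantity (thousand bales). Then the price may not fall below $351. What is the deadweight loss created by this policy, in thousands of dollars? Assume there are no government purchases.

Setting quantity demanded equal to quantity supplied, 2819 - 7p = 7p - 1381, gives p* = 300 and q* = 719.
Since 351 > 300, the floor is binding.
At p = 351: qd = 2819 - 7·351 = 362 and qs = 7·351 - 1381 = 1076.
Quantity traded falls to 362. At q = 362 the demand price is (2819 - 362)/7 = 351 and the supply price is (1381 + 362)/7 = 249.
Deadweight loss = ½ · (351 - 249) · (719 - 362) = ½ · 102 · 357 = 18207.

18207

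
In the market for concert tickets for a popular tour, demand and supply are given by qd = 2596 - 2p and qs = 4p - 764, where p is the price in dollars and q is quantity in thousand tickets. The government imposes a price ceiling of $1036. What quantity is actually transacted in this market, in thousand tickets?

Without the control the market clears where 2596 - 2p = 4p - 764, i.e. p* = 560 and q* = 1476.
The ceiling of 1036 is above the equilibrium price 560, so it is not binding; the market clears at p* = 560, q* = 1476.

1476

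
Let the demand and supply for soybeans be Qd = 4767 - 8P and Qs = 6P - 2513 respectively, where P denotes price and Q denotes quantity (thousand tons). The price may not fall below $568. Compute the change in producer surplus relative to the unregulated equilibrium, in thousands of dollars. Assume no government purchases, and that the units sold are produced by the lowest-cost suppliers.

In a free market, 4767 - 8P = 6P - 2513 gives the equilibrium P* = 520, Q* = 607.
Since 568 > 520, the floor is binding.
At P = 568: Qd = 4767 - 8·568 = 223 and Qs = 6·568 - 2513 = 895.
Producer surplus without the control is ½ · (520 - 2513/6) · 607 = 368449/12.
With the floor, 223 units are sold at 568. The supply price at Q = 223 is 456, so PS = ½ · [(568 - 2513/6) + (568 - 456)] · 223 = 349441/12.
Change in producer surplus = 349441/12 - 368449/12 = -1584.

-1584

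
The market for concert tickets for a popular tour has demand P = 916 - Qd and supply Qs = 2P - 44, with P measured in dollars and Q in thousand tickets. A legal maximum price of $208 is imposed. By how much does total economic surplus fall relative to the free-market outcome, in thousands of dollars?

Rearranging demand gives Qd = 916 - P. Without the control the market clears where 916 - P = 2P - 44, i.e. P* = 320 and Q* = 596.
Because the ceiling (208) lies below the market-clearing price, it is binding.
At P = 208: Qd = 916 - 208 = 708 and Qs = 2·208 - 44 = 372.
Quantity traded falls to 372. At Q = 372 the demand price is 916 - 372 = 544 and the supply price is (44 + 372)/2 = 208.
Deadweight loss = ½ · (544 - 208) · (596 - 372) = ½ · 336 · 224 = 37632.

37632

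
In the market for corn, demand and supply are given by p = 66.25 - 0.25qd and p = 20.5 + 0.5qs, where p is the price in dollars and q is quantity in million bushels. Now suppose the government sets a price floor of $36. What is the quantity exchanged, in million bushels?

61

Rearranging demand gives qd = 265 - 4p; rearranging supply gives qs = 2p - 41. In a free market, 265 - 4p = 2p - 41 gives the equilibrium p* = 51, q* = 61.
The floor of 36 is below the equilibrium price 51, so it is not binding; the market clears at p* = 51, q* = 61.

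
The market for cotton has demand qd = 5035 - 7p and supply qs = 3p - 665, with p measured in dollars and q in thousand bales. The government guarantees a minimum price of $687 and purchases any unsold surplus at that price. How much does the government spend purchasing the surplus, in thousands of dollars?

Equilibrium: 5035 - 7p = 3p - 665, so 5700 = 10p and p* = 570, q* = 1045.
Because the floor (687) lies above the market-clearing price, it is binding.
At p = 687: qd = 5035 - 7·687 = 226 and qs = 3·687 - 665 = 1396.
Surplus = qs - qd = 1170.
Government expenditure = surplus × support price = 1170 × 687 = 803790.

803790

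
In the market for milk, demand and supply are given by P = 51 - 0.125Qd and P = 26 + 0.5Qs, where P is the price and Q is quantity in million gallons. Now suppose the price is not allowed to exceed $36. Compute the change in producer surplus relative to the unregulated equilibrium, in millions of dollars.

Rearranging demand gives Qd = 408 - 8P; rearranging supply gives Qs = 2P - 52. Setting quantity demanded equal to quantity supplied, 408 - 8P = 2P - 52, gives P* = 46 and Q* = 40.
Since 36 < 46, the ceiling is binding.
At P = 36: Qd = 408 - 8·36 = 120 and Qs = 2·36 - 52 = 20.
Producer surplus without the control is ½ · (46 - 26) · 40 = 400.
With the ceiling, producers sell 20 units at 36, so PS = ½ · (36 - 26) · 20 = 100.
Change in producer surplus = 100 - 400 = -300.

-300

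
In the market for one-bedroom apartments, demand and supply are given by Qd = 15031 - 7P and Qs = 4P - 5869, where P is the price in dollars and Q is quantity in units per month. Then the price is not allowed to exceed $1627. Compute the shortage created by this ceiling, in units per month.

Without the control the market clears where 15031 - 7P = 4P - 5869, i.e. P* = 1900 and Q* = 1731.
Since 1627 < 1900, the ceiling is binding.
At P = 1627: Qd = 15031 - 7·1627 = 3642 and Qs = 4·1627 - 5869 = 639.
Shortage = Qd - Qs = 3642 - 639 = 3003.

3003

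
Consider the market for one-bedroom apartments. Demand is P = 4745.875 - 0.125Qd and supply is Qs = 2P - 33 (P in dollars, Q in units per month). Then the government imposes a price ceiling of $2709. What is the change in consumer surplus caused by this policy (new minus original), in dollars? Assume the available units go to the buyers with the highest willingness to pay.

5577464.75

Rearranging demand gives Qd = 37967 - 8P. In a free market, 37967 - 8P = 2P - 33 gives the equilibrium P* = 3800, Q* = 7567.
Since 2709 < 3800, the ceiling is binding.
At P = 2709: Qd = 37967 - 8·2709 = 16295 and Qs = 2·2709 - 33 = 5385.
Consumer surplus without the control is ½ · (4745.875 - 3800) · 7567 = 3578718.0625.
With the ceiling, 5385 units are sold at 2709 (assume they go to the highest-value buyers). The demand price at Q = 5385 is 4072.75, so CS = ½ · [(4745.875 - 2709) + (4072.75 - 2709)] · 5385 = 9156182.8125.
Change in consumer surplus = 9156182.8125 - 3578718.0625 = 5577464.75.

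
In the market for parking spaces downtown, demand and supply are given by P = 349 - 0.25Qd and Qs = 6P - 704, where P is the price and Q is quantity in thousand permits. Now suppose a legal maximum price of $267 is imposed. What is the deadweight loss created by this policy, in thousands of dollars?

0

Rearranging demand gives Qd = 1396 - 4P. In a free market, 1396 - 4P = 6P - 704 gives the equilibrium P* = 210, Q* = 556.
Since 267 is above P* = 210, the ceiling does not bind and the free-market outcome prevails.
Since the control does not bind, no trades are prevented and deadweight loss is zero.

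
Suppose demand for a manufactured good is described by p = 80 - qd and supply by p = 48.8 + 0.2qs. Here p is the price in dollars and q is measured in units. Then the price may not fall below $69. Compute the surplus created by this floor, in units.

Rearranging demand gives qd = 80 - p; rearranging supply gives qs = 5p - 244. Without the control the market clears where 80 - p = 5p - 244, i.e. p* = 54 and q* = 26.
Because the floor (69) lies above the market-clearing price, it is binding.
At p = 69: qd = 80 - 69 = 11 and qs = 5·69 - 244 = 101.
Surplus = qs - qd = 101 - 11 = 90.

90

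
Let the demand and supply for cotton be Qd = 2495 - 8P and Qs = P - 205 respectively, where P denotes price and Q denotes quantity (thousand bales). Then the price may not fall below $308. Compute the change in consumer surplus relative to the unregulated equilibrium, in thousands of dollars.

-504

Without the control the market clears where 2495 - 8P = P - 205, i.e. P* = 300 and Q* = 95.
Because the floor (308) lies above the market-clearing price, it is binding.
At P = 308: Qd = 2495 - 8·308 = 31 and Qs = 308 - 205 = 103.
Consumer surplus without the control is ½ · (311.875 - 300) · 95 = 564.0625.
With the floor, consumers buy 31 units at 308, so CS = ½ · (311.875 - 308) · 31 = 60.0625.
Change in consumer surplus = 60.0625 - 564.0625 = -504.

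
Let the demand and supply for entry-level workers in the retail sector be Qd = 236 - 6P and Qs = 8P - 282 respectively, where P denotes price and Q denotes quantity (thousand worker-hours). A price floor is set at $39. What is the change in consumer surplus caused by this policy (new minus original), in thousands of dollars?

Equilibrium: 236 - 6P = 8P - 282, so 518 = 14P and P* = 37, Q* = 14.
Because the floor (39) lies above the market-clearing price, it is binding.
At P = 39: Qd = 236 - 6·39 = 2 and Qs = 8·39 - 282 = 30.
Consumer surplus without the control is ½ · (118/3 - 37) · 14 = 49/3.
With the floor, consumers buy 2 units at 39, so CS = ½ · (118/3 - 39) · 2 = 1/3.
Change in consumer surplus = 1/3 - 49/3 = -16.

-16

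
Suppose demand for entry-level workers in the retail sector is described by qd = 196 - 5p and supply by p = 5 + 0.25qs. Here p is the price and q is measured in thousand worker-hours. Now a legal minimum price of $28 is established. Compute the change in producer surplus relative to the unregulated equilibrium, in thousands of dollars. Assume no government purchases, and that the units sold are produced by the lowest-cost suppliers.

174

Rearranging supply gives qs = 4p - 20. Equilibrium: 196 - 5p = 4p - 20, so 216 = 9p and p* = 24, q* = 76.
Because the floor (28) lies above the market-clearing price, it is binding.
At p = 28: qd = 196 - 5·28 = 56 and qs = 4·28 - 20 = 92.
Producer surplus without the control is ½ · (24 - 5) · 76 = 722.
With the floor, 56 units are sold at 28. The supply price at q = 56 is 19, so PS = ½ · [(28 - 5) + (28 - 19)] · 56 = 896.
Change in producer surplus = 896 - 722 = 174.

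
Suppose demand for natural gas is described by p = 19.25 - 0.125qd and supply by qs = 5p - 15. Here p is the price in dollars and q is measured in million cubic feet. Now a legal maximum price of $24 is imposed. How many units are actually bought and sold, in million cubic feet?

Rearranging demand gives qd = 154 - 8p. In a free market, 154 - 8p = 5p - 15 gives the equilibrium p* = 13, q* = 50.
Since 24 is above p* = 13, the ceiling does not bind and the free-market outcome prevails.

50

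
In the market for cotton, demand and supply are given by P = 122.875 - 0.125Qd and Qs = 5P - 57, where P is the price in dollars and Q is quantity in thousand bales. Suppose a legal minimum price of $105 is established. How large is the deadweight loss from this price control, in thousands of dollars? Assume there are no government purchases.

6500

Rearranging demand gives Qd = 983 - 8P. Without the control the market clears where 983 - 8P = 5P - 57, i.e. P* = 80 and Q* = 343.
Since 105 > 80, the floor is binding.
At P = 105: Qd = 983 - 8·105 = 143 and Qs = 5·105 - 57 = 468.
Quantity traded falls to 143. At Q = 143 the demand price is (983 - 143)/8 = 105 and the supply price is (57 + 143)/5 = 40.
Deadweight loss = ½ · (105 - 40) · (343 - 143) = ½ · 65 · 200 = 6500.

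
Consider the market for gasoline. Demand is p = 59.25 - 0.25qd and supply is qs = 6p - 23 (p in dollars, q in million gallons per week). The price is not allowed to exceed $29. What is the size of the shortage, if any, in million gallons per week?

Rearranging demand gives qd = 237 - 4p. Without the control the market clears where 237 - 4p = 6p - 23, i.e. p* = 26 and q* = 133.
Since 29 is above p* = 26, the ceiling does not bind and the free-market outcome prevails.
Since the control does not bind, there is no shortage.

0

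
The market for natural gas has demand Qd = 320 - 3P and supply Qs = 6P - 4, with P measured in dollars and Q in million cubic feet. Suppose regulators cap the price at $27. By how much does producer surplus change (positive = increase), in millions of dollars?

-1665

Equilibrium: 320 - 3P = 6P - 4, so 324 = 9P and P* = 36, Q* = 212.
The ceiling of 27 is below the equilibrium price 36, so it binds.
At P = 27: Qd = 320 - 3·27 = 239 and Qs = 6·27 - 4 = 158.
Producer surplus without the control is ½ · (36 - 2/3) · 212 = 11236/3.
With the ceiling, producers sell 158 units at 27, so PS = ½ · (27 - 2/3) · 158 = 6241/3.
Change in producer surplus = 6241/3 - 11236/3 = -1665.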